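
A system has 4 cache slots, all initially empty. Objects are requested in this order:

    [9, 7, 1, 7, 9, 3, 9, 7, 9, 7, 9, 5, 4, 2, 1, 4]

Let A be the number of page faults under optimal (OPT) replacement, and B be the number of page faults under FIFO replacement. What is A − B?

Under OPT: F F F . . F . . . . . F F F . . → 7 faults.
Under FIFO: F F F . . F . . . . . F F F F . → 8 faults.
A − B = 7 − 8 = -1.

-1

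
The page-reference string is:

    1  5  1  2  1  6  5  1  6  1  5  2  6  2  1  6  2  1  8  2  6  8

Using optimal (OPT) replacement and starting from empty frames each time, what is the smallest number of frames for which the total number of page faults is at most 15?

2

f=1: 22 faults
f=2: 12 faults
f=3: 6 faults
f=4: 5 faults
f=5: 5 faults
Smallest f with faults ≤ 15 is 2.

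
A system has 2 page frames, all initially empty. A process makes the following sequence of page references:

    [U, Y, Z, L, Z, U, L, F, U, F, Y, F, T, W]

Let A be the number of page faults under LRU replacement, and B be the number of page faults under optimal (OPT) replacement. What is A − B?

Under LRU: F F F F . F F F F . F . F F → 11 faults.
Under OPT: F F F F . F . F . . F . F F → 9 faults.
A − B = 11 − 9 = 2.

2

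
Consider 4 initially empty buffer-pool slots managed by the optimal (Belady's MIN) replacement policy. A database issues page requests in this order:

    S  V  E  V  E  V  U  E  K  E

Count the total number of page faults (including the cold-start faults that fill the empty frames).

5

S -> miss, frames (S)
V -> miss, frames (S V)
E -> miss, frames (S V E)
V -> hit
E -> hit
V -> hit
U -> miss, frames (S V E U)
E -> hit
K -> miss, evict U, frames (S V E K)
E -> hit
Page faults: 5.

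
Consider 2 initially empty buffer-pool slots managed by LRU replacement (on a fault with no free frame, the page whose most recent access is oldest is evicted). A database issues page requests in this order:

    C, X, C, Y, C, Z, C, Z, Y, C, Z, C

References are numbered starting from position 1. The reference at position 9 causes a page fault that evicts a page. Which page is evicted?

pos 1: C -> miss, frames [C]
pos 2: X -> miss, frames [C, X]
pos 3: C -> hit
pos 4: Y -> miss, evict X, frames [C, Y]
pos 5: C -> hit
pos 6: Z -> miss, evict Y, frames [C, Z]
pos 7: C -> hit
pos 8: Z -> hit
pos 9: Y -> miss, evict C, frames [Z, Y]
At position 9, page C is evicted.

C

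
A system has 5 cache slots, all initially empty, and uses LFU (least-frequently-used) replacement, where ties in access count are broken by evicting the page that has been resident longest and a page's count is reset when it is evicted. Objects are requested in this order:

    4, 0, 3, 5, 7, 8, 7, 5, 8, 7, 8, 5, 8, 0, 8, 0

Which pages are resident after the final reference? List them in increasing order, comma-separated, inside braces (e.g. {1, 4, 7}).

{0, 3, 5, 7, 8}

4: fault, frames [4]
0: fault, frames [4, 0]
3: fault, frames [4, 0, 3]
5: fault, frames [4, 0, 3, 5]
7: fault, frames [4, 0, 3, 5, 7]
8: fault, evict 4, frames [0, 3, 5, 7, 8]
7: hit
5: hit
8: hit
7: hit
8: hit
5: hit
8: hit
0: hit
8: hit
0: hit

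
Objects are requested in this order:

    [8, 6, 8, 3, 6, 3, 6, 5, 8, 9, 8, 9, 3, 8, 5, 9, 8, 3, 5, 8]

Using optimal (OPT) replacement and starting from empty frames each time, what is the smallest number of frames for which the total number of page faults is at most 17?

2

f=1: 20 faults
f=2: 11 faults
f=3: 7 faults
f=4: 5 faults
f=5: 5 faults
Smallest f with faults ≤ 17 is 2.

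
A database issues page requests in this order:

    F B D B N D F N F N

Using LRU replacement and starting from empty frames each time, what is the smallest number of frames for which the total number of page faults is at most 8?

2

f=1: 10 faults
f=2: 7 faults
f=3: 5 faults
f=4: 4 faults
Smallest f with faults ≤ 8 is 2.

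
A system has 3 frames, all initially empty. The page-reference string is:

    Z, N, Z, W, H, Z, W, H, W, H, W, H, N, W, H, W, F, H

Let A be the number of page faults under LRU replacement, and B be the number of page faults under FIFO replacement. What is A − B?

Under LRU: F F . F F . . . . . . . F . . . F . → 6 faults.
Under FIFO: F F . F F F . . . . . . F F F . F . → 9 faults.
A − B = 6 − 9 = -3.

-3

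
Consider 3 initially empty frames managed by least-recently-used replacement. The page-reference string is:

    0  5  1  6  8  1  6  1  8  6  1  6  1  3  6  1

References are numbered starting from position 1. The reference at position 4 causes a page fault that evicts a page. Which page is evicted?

0

pos 1: 0 -> miss, frames (0)
pos 2: 5 -> miss, frames (0 5)
pos 3: 1 -> miss, frames (0 5 1)
pos 4: 6 -> miss, evict 0, frames (5 1 6)
At position 4, page 0 is evicted.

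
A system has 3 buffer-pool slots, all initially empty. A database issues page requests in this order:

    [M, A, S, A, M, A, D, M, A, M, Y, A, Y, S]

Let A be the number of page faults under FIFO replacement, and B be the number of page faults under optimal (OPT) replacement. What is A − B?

Under FIFO: F F F . . . F F F . F . . F → 8 faults.
Under OPT: F F F . . . F . . . F . . F → 6 faults.
A − B = 8 − 6 = 2.

2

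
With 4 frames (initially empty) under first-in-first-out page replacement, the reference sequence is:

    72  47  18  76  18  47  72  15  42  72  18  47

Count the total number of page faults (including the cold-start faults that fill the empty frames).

72 -> fault, frames {72}
47 -> fault, frames {72,47}
18 -> fault, frames {72,47,18}
76 -> fault, frames {72,47,18,76}
18 -> hit
47 -> hit
72 -> hit
15 -> fault, evict 72, frames {47,18,76,15}
42 -> fault, evict 47, frames {18,76,15,42}
72 -> fault, evict 18, frames {76,15,42,72}
18 -> fault, evict 76, frames {15,42,72,18}
47 -> fault, evict 15, frames {42,72,18,47}
Page faults: 9.

9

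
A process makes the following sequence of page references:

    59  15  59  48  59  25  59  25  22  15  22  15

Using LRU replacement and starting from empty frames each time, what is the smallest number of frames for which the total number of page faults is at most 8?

f=1: 12 faults
f=2: 6 faults
f=3: 6 faults
f=4: 6 faults
f=5: 5 faults
Smallest f with faults ≤ 8 is 2.

2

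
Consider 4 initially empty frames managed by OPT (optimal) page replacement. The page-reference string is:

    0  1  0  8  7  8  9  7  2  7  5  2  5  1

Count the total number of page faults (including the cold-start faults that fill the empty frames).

7

0 → fault, frames [0]
1 → fault, frames [0, 1]
0 → hit
8 → fault, frames [0, 1, 8]
7 → fault, frames [0, 1, 8, 7]
8 → hit
9 → fault, evict 8, frames [0, 1, 7, 9]
7 → hit
2 → fault, evict 9, frames [0, 1, 7, 2]
7 → hit
5 → fault, evict 7, frames [0, 1, 2, 5]
2 → hit
5 → hit
1 → hit
Page faults: 7.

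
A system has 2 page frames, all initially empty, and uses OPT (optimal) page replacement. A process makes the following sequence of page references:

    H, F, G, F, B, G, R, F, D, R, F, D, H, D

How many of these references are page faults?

9

H: miss, frames {H}
F: miss, frames {H,F}
G: miss, evict H, frames {F,G}
F: hit
B: miss, evict F, frames {G,B}
G: hit
R: miss, evict B, frames {G,R}
F: miss, evict G, frames {R,F}
D: miss, evict F, frames {R,D}
R: hit
F: miss, evict R, frames {D,F}
D: hit
H: miss, evict F, frames {D,H}
D: hit
Page faults: 9.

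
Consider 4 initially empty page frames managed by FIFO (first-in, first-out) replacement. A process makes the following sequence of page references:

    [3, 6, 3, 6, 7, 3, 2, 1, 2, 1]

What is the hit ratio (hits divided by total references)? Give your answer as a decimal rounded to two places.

3 -> miss, frames [3]
6 -> miss, frames [3, 6]
3 -> hit
6 -> hit
7 -> miss, frames [3, 6, 7]
3 -> hit
2 -> miss, frames [3, 6, 7, 2]
1 -> miss, evict 3, frames [6, 7, 2, 1]
2 -> hit
1 -> hit
Hits: 5 of 10 references → 5/10 = 0.5000.

0.50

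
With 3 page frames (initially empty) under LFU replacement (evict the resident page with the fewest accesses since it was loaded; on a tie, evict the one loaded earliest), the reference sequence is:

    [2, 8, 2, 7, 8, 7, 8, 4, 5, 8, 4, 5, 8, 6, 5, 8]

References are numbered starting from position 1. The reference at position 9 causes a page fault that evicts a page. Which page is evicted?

pos 1: 2: fault, frames [2]
pos 2: 8: fault, frames [2, 8]
pos 3: 2: hit
pos 4: 7: fault, frames [2, 8, 7]
pos 5: 8: hit
pos 6: 7: hit
pos 7: 8: hit
pos 8: 4: fault, evict 2, frames [8, 7, 4]
pos 9: 5: fault, evict 4, frames [8, 7, 5]
At position 9, page 4 is evicted.

4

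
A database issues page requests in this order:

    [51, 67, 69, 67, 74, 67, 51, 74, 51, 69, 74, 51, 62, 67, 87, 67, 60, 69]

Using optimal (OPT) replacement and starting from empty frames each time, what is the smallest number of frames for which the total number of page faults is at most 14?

2

f=1: 18 faults
f=2: 12 faults
f=3: 9 faults
f=4: 7 faults
f=5: 7 faults
f=6: 7 faults
f=7: 7 faults
Smallest f with faults ≤ 14 is 2.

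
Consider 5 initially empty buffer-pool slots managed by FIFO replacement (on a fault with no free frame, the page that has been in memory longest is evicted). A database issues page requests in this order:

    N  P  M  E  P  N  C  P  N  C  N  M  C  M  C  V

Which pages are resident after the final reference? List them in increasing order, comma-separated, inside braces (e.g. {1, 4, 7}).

N → fault, frames [N]
P → fault, frames [N, P]
M → fault, frames [N, P, M]
E → fault, frames [N, P, M, E]
P → hit
N → hit
C → fault, frames [N, P, M, E, C]
P → hit
N → hit
C → hit
N → hit
M → hit
C → hit
M → hit
C → hit
V → fault, evict N, frames [P, M, E, C, V]

{C, E, M, P, V}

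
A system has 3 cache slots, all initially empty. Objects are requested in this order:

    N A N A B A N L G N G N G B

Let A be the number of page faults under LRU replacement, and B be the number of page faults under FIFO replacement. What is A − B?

-1

Under LRU: F F . . F . . F F . . . . F → 6 faults.
Under FIFO: F F . . F . . F F F . . . F → 7 faults.
A − B = 6 − 7 = -1.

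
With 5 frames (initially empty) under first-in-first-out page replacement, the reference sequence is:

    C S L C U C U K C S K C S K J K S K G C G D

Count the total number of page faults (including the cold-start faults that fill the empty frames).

9

C: fault, frames {C}
S: fault, frames {C,S}
L: fault, frames {C,S,L}
C: hit
U: fault, frames {C,S,L,U}
C: hit
U: hit
K: fault, frames {C,S,L,U,K}
C: hit
S: hit
K: hit
C: hit
S: hit
K: hit
J: fault, evict C, frames {S,L,U,K,J}
K: hit
S: hit
K: hit
G: fault, evict S, frames {L,U,K,J,G}
C: fault, evict L, frames {U,K,J,G,C}
G: hit
D: fault, evict U, frames {K,J,G,C,D}
Page faults: 9.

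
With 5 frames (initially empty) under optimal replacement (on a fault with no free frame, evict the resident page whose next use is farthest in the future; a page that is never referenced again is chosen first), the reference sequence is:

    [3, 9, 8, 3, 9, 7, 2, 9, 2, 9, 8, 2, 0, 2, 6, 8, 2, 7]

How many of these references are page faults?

7

3 -> fault, frames (3)
9 -> fault, frames (3 9)
8 -> fault, frames (3 9 8)
3 -> hit
9 -> hit
7 -> fault, frames (3 9 8 7)
2 -> fault, frames (3 9 8 7 2)
9 -> hit
2 -> hit
9 -> hit
8 -> hit
2 -> hit
0 -> fault, evict 9, frames (3 8 7 2 0)
2 -> hit
6 -> fault, evict 0, frames (3 8 7 2 6)
8 -> hit
2 -> hit
7 -> hit
Page faults: 7.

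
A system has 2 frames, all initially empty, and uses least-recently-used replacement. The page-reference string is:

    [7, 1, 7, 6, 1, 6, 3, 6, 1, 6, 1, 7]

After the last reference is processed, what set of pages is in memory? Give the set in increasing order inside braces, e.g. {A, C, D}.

7: fault, frames [7]
1: fault, frames [7, 1]
7: hit
6: fault, evict 1, frames [7, 6]
1: fault, evict 7, frames [6, 1]
6: hit
3: fault, evict 1, frames [6, 3]
6: hit
1: fault, evict 3, frames [6, 1]
6: hit
1: hit
7: fault, evict 6, frames [1, 7]

{1, 7}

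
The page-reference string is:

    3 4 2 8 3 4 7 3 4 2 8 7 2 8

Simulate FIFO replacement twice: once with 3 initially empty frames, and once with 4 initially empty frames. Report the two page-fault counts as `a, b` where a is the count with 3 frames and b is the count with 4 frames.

3 frames: F F F F F F F . . F F . . . → 9 faults.
4 frames: F F F F . . F F F F F F . . → 10 faults.
10 > 9: adding a frame increased faults — Belady's anomaly.

9, 10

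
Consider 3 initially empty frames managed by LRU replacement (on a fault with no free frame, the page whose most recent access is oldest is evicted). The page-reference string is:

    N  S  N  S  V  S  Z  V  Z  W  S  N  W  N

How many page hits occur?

7

N: miss, frames [N]
S: miss, frames [N, S]
N: hit
S: hit
V: miss, frames [N, S, V]
S: hit
Z: miss, evict N, frames [V, S, Z]
V: hit
Z: hit
W: miss, evict S, frames [V, Z, W]
S: miss, evict V, frames [Z, W, S]
N: miss, evict Z, frames [W, S, N]
W: hit
N: hit
Hits: 7.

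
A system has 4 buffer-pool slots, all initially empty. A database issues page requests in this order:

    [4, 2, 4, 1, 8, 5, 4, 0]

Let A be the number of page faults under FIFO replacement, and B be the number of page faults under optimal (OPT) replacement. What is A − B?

Under FIFO: F F . F F F F F → 7 faults.
Under OPT: F F . F F F . F → 6 faults.
A − B = 7 − 6 = 1.

1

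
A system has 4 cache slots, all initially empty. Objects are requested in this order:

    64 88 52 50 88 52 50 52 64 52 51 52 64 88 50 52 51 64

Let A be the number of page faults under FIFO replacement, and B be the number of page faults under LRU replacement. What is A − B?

-1

Under FIFO: F F F F . . . . . . F . F F . F . . → 8 faults.
Under LRU: F F F F . . . . . . F . . F F . F F → 9 faults.
A − B = 8 − 9 = -1.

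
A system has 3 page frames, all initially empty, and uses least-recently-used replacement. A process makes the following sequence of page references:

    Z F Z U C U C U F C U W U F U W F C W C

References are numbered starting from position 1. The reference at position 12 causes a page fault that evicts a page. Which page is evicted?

F

pos 1: Z -> fault, frames (Z)
pos 2: F -> fault, frames (Z F)
pos 3: Z -> hit
pos 4: U -> fault, frames (F Z U)
pos 5: C -> fault, evict F, frames (Z U C)
pos 6: U -> hit
pos 7: C -> hit
pos 8: U -> hit
pos 9: F -> fault, evict Z, frames (C U F)
pos 10: C -> hit
pos 11: U -> hit
pos 12: W -> fault, evict F, frames (C U W)
At position 12, page F is evicted.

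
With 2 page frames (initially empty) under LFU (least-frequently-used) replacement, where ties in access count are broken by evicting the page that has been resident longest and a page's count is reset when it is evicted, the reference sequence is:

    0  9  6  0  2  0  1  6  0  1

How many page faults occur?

0 -> miss, frames {0}
9 -> miss, frames {0,9}
6 -> miss, evict 0, frames {9,6}
0 -> miss, evict 9, frames {6,0}
2 -> miss, evict 6, frames {0,2}
0 -> hit
1 -> miss, evict 2, frames {0,1}
6 -> miss, evict 1, frames {0,6}
0 -> hit
1 -> miss, evict 6, frames {0,1}
Page faults: 8.

8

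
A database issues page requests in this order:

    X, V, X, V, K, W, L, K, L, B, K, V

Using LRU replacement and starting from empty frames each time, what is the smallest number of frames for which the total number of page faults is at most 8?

f=1: 12 faults
f=2: 9 faults
f=3: 7 faults
f=4: 7 faults
f=5: 6 faults
f=6: 6 faults
Smallest f with faults ≤ 8 is 3.

3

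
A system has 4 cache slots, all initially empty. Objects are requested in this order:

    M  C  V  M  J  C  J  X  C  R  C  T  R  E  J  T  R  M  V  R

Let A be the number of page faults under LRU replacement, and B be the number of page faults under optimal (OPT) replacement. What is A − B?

1

Under LRU: F F F . F . . F . F . F . F F . . F F . → 11 faults.
Under OPT: F F F . F . . F . F . F . F . . . F F . → 10 faults.
A − B = 11 − 10 = 1.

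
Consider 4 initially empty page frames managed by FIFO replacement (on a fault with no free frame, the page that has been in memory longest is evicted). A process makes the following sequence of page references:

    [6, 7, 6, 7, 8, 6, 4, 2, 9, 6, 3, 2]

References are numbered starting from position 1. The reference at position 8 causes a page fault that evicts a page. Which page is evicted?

6

pos 1: 6 → miss, frames (6)
pos 2: 7 → miss, frames (6 7)
pos 3: 6 → hit
pos 4: 7 → hit
pos 5: 8 → miss, frames (6 7 8)
pos 6: 6 → hit
pos 7: 4 → miss, frames (6 7 8 4)
pos 8: 2 → miss, evict 6, frames (7 8 4 2)
At position 8, page 6 is evicted.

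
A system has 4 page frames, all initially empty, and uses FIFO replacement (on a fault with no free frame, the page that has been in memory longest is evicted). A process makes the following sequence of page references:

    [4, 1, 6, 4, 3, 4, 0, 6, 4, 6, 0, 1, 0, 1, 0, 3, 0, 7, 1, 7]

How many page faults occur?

4: fault, frames (4)
1: fault, frames (4 1)
6: fault, frames (4 1 6)
4: hit
3: fault, frames (4 1 6 3)
4: hit
0: fault, evict 4, frames (1 6 3 0)
6: hit
4: fault, evict 1, frames (6 3 0 4)
6: hit
0: hit
1: fault, evict 6, frames (3 0 4 1)
0: hit
1: hit
0: hit
3: hit
0: hit
7: fault, evict 3, frames (0 4 1 7)
1: hit
7: hit
Page faults: 8.

8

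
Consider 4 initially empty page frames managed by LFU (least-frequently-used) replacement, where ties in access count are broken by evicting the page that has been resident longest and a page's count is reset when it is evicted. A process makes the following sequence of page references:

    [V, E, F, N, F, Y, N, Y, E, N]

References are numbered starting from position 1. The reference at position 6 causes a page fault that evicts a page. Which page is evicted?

pos 1: V -> miss, frames (V)
pos 2: E -> miss, frames (V E)
pos 3: F -> miss, frames (V E F)
pos 4: N -> miss, frames (V E F N)
pos 5: F -> hit
pos 6: Y -> miss, evict V, frames (E F N Y)
At position 6, page V is evicted.

V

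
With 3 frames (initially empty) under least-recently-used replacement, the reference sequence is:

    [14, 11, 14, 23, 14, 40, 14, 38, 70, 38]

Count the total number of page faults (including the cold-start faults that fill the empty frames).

14 → miss, frames {14}
11 → miss, frames {14,11}
14 → hit
23 → miss, frames {11,14,23}
14 → hit
40 → miss, evict 11, frames {23,14,40}
14 → hit
38 → miss, evict 23, frames {40,14,38}
70 → miss, evict 40, frames {14,38,70}
38 → hit
Page faults: 6.

6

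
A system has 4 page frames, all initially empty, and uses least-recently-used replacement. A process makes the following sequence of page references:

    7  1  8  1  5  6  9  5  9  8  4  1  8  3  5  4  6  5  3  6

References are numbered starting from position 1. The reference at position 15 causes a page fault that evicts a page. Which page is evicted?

4

pos 1: 7 → fault, frames {7}
pos 2: 1 → fault, frames {7,1}
pos 3: 8 → fault, frames {7,1,8}
pos 4: 1 → hit
pos 5: 5 → fault, frames {7,8,1,5}
pos 6: 6 → fault, evict 7, frames {8,1,5,6}
pos 7: 9 → fault, evict 8, frames {1,5,6,9}
pos 8: 5 → hit
pos 9: 9 → hit
pos 10: 8 → fault, evict 1, frames {6,5,9,8}
pos 11: 4 → fault, evict 6, frames {5,9,8,4}
pos 12: 1 → fault, evict 5, frames {9,8,4,1}
pos 13: 8 → hit
pos 14: 3 → fault, evict 9, frames {4,1,8,3}
pos 15: 5 → fault, evict 4, frames {1,8,3,5}
At position 15, page 4 is evicted.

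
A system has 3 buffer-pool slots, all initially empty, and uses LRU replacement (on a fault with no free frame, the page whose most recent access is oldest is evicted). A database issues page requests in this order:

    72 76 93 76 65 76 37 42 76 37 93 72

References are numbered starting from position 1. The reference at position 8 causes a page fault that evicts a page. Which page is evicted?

pos 1: 72 → fault, frames (72)
pos 2: 76 → fault, frames (72 76)
pos 3: 93 → fault, frames (72 76 93)
pos 4: 76 → hit
pos 5: 65 → fault, evict 72, frames (93 76 65)
pos 6: 76 → hit
pos 7: 37 → fault, evict 93, frames (65 76 37)
pos 8: 42 → fault, evict 65, frames (76 37 42)
At position 8, page 65 is evicted.

65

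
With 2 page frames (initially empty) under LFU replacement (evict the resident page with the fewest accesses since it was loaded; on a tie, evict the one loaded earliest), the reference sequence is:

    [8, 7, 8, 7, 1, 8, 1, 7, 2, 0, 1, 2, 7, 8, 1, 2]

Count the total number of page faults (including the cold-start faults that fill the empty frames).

12

8 → fault, frames (8)
7 → fault, frames (8 7)
8 → hit
7 → hit
1 → fault, evict 8, frames (7 1)
8 → fault, evict 1, frames (7 8)
1 → fault, evict 8, frames (7 1)
7 → hit
2 → fault, evict 1, frames (7 2)
0 → fault, evict 2, frames (7 0)
1 → fault, evict 0, frames (7 1)
2 → fault, evict 1, frames (7 2)
7 → hit
8 → fault, evict 2, frames (7 8)
1 → fault, evict 8, frames (7 1)
2 → fault, evict 1, frames (7 2)
Page faults: 12.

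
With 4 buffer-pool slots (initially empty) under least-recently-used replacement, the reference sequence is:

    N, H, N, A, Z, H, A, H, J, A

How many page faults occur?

N -> fault, frames [N]
H -> fault, frames [N, H]
N -> hit
A -> fault, frames [H, N, A]
Z -> fault, frames [H, N, A, Z]
H -> hit
A -> hit
H -> hit
J -> fault, evict N, frames [Z, A, H, J]
A -> hit
Page faults: 5.

5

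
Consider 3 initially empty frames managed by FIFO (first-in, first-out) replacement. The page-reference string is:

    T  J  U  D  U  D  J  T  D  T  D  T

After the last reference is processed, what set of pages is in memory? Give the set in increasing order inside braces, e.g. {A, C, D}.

T -> fault, frames {T}
J -> fault, frames {T,J}
U -> fault, frames {T,J,U}
D -> fault, evict T, frames {J,U,D}
U -> hit
D -> hit
J -> hit
T -> fault, evict J, frames {U,D,T}
D -> hit
T -> hit
D -> hit
T -> hit

{D, T, U}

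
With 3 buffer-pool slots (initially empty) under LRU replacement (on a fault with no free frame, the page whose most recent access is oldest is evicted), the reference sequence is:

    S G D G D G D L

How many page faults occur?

4

S -> fault, frames (S)
G -> fault, frames (S G)
D -> fault, frames (S G D)
G -> hit
D -> hit
G -> hit
D -> hit
L -> fault, evict S, frames (G D L)
Page faults: 4.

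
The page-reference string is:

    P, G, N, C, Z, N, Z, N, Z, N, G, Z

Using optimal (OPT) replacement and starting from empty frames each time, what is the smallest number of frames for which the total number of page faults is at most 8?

f=1: 12 faults
f=2: 6 faults
f=3: 5 faults
f=4: 5 faults
f=5: 5 faults
Smallest f with faults ≤ 8 is 2.

2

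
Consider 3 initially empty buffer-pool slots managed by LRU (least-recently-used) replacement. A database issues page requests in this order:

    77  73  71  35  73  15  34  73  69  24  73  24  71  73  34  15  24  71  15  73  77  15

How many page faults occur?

77: fault, frames {77}
73: fault, frames {77,73}
71: fault, frames {77,73,71}
35: fault, evict 77, frames {73,71,35}
73: hit
15: fault, evict 71, frames {35,73,15}
34: fault, evict 35, frames {73,15,34}
73: hit
69: fault, evict 15, frames {34,73,69}
24: fault, evict 34, frames {73,69,24}
73: hit
24: hit
71: fault, evict 69, frames {73,24,71}
73: hit
34: fault, evict 24, frames {71,73,34}
15: fault, evict 71, frames {73,34,15}
24: fault, evict 73, frames {34,15,24}
71: fault, evict 34, frames {15,24,71}
15: hit
73: fault, evict 24, frames {71,15,73}
77: fault, evict 71, frames {15,73,77}
15: hit
Page faults: 15.

15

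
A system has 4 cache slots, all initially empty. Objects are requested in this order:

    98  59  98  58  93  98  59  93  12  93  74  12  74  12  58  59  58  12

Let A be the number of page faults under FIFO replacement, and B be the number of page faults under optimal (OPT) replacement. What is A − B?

2

Under FIFO: F F . F F . . . F . F . . . . F F . → 8 faults.
Under OPT: F F . F F . . . F . F . . . . . . . → 6 faults.
A − B = 8 − 6 = 2.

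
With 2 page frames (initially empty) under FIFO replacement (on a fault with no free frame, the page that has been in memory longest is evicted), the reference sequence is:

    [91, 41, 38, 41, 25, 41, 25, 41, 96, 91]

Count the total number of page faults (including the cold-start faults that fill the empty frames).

7

91 → fault, frames [91]
41 → fault, frames [91, 41]
38 → fault, evict 91, frames [41, 38]
41 → hit
25 → fault, evict 41, frames [38, 25]
41 → fault, evict 38, frames [25, 41]
25 → hit
41 → hit
96 → fault, evict 25, frames [41, 96]
91 → fault, evict 41, frames [96, 91]
Page faults: 7.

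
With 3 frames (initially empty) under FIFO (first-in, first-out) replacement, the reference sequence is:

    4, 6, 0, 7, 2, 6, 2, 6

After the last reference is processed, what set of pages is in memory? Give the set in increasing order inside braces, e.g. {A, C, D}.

4: miss, frames [4]
6: miss, frames [4, 6]
0: miss, frames [4, 6, 0]
7: miss, evict 4, frames [6, 0, 7]
2: miss, evict 6, frames [0, 7, 2]
6: miss, evict 0, frames [7, 2, 6]
2: hit
6: hit

{2, 6, 7}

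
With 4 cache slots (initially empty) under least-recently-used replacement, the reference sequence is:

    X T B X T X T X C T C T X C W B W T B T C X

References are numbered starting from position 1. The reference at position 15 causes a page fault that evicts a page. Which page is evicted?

B

pos 1: X: miss, frames {X}
pos 2: T: miss, frames {X,T}
pos 3: B: miss, frames {X,T,B}
pos 4: X: hit
pos 5: T: hit
pos 6: X: hit
pos 7: T: hit
pos 8: X: hit
pos 9: C: miss, frames {B,T,X,C}
pos 10: T: hit
pos 11: C: hit
pos 12: T: hit
pos 13: X: hit
pos 14: C: hit
pos 15: W: miss, evict B, frames {T,X,C,W}
At position 15, page B is evicted.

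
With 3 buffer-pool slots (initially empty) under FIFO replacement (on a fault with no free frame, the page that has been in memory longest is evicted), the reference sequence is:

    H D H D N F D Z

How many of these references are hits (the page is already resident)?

H → miss, frames [H]
D → miss, frames [H, D]
H → hit
D → hit
N → miss, frames [H, D, N]
F → miss, evict H, frames [D, N, F]
D → hit
Z → miss, evict D, frames [N, F, Z]
Hits: 3.

3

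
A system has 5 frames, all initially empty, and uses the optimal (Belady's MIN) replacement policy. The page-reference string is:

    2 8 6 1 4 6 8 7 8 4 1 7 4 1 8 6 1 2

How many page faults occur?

2 → miss, frames {2}
8 → miss, frames {2,8}
6 → miss, frames {2,8,6}
1 → miss, frames {2,8,6,1}
4 → miss, frames {2,8,6,1,4}
6 → hit
8 → hit
7 → miss, evict 2, frames {8,6,1,4,7}
8 → hit
4 → hit
1 → hit
7 → hit
4 → hit
1 → hit
8 → hit
6 → hit
1 → hit
2 → miss, evict 7, frames {8,6,1,4,2}
Page faults: 7.

7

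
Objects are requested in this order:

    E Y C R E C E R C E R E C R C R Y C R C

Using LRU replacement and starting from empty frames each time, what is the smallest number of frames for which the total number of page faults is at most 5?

f=1: 20 faults
f=2: 15 faults
f=3: 6 faults
f=4: 4 faults
Smallest f with faults ≤ 5 is 4.

4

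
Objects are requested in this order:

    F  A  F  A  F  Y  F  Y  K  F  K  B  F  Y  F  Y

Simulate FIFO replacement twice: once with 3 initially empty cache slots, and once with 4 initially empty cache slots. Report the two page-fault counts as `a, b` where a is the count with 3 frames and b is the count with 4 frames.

3 frames: F F . . . F . . F F . F . F . . → 7 faults.
4 frames: F F . . . F . . F . . F F . . . → 6 faults.
6 < 7: adding a frame reduced faults, as is typical.

7, 6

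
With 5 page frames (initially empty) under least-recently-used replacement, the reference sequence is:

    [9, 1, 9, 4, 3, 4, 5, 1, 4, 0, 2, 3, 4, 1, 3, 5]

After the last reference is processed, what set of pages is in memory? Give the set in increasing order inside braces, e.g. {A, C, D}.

{1, 2, 3, 4, 5}

9 → fault, frames [9]
1 → fault, frames [9, 1]
9 → hit
4 → fault, frames [1, 9, 4]
3 → fault, frames [1, 9, 4, 3]
4 → hit
5 → fault, frames [1, 9, 3, 4, 5]
1 → hit
4 → hit
0 → fault, evict 9, frames [3, 5, 1, 4, 0]
2 → fault, evict 3, frames [5, 1, 4, 0, 2]
3 → fault, evict 5, frames [1, 4, 0, 2, 3]
4 → hit
1 → hit
3 → hit
5 → fault, evict 0, frames [2, 4, 1, 3, 5]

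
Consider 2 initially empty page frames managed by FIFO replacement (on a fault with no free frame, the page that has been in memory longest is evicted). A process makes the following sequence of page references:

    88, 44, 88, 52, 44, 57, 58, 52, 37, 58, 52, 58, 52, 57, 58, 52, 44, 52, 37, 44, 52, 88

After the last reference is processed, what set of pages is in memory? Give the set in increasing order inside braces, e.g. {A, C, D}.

{52, 88}

88 -> fault, frames (88)
44 -> fault, frames (88 44)
88 -> hit
52 -> fault, evict 88, frames (44 52)
44 -> hit
57 -> fault, evict 44, frames (52 57)
58 -> fault, evict 52, frames (57 58)
52 -> fault, evict 57, frames (58 52)
37 -> fault, evict 58, frames (52 37)
58 -> fault, evict 52, frames (37 58)
52 -> fault, evict 37, frames (58 52)
58 -> hit
52 -> hit
57 -> fault, evict 58, frames (52 57)
58 -> fault, evict 52, frames (57 58)
52 -> fault, evict 57, frames (58 52)
44 -> fault, evict 58, frames (52 44)
52 -> hit
37 -> fault, evict 52, frames (44 37)
44 -> hit
52 -> fault, evict 44, frames (37 52)
88 -> fault, evict 37, frames (52 88)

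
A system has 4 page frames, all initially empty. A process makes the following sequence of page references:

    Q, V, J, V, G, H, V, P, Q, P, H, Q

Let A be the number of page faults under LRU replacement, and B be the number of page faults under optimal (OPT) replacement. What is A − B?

1

Under LRU: F F F . F F . F F . . . → 7 faults.
Under OPT: F F F . F F . F . . . . → 6 faults.
A − B = 7 − 6 = 1.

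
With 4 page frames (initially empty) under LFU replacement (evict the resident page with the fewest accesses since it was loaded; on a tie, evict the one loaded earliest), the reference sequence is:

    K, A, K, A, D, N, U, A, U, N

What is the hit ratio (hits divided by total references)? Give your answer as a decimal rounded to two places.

0.50

K -> fault, frames (K)
A -> fault, frames (K A)
K -> hit
A -> hit
D -> fault, frames (K A D)
N -> fault, frames (K A D N)
U -> fault, evict D, frames (K A N U)
A -> hit
U -> hit
N -> hit
Hits: 5 of 10 references → 5/10 = 0.5000.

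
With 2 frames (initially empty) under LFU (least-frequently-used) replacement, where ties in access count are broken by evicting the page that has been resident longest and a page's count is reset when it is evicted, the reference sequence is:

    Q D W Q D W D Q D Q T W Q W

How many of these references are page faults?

11

Q: miss, frames [Q]
D: miss, frames [Q, D]
W: miss, evict Q, frames [D, W]
Q: miss, evict D, frames [W, Q]
D: miss, evict W, frames [Q, D]
W: miss, evict Q, frames [D, W]
D: hit
Q: miss, evict W, frames [D, Q]
D: hit
Q: hit
T: miss, evict Q, frames [D, T]
W: miss, evict T, frames [D, W]
Q: miss, evict W, frames [D, Q]
W: miss, evict Q, frames [D, W]
Page faults: 11.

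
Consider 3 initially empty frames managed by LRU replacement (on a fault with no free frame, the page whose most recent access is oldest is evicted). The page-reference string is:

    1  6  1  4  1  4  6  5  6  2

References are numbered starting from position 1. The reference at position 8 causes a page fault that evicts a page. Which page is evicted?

pos 1: 1 → fault, frames {1}
pos 2: 6 → fault, frames {1,6}
pos 3: 1 → hit
pos 4: 4 → fault, frames {6,1,4}
pos 5: 1 → hit
pos 6: 4 → hit
pos 7: 6 → hit
pos 8: 5 → fault, evict 1, frames {4,6,5}
At position 8, page 1 is evicted.

1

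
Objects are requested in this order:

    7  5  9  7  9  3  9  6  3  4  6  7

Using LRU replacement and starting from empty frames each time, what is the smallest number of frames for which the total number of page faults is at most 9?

3

f=1: 12 faults
f=2: 10 faults
f=3: 7 faults
f=4: 7 faults
f=5: 6 faults
f=6: 6 faults
Smallest f with faults ≤ 9 is 3.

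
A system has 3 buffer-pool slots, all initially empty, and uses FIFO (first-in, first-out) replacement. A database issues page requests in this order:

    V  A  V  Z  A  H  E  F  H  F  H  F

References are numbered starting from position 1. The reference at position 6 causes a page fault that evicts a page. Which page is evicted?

V

pos 1: V -> fault, frames (V)
pos 2: A -> fault, frames (V A)
pos 3: V -> hit
pos 4: Z -> fault, frames (V A Z)
pos 5: A -> hit
pos 6: H -> fault, evict V, frames (A Z H)
At position 6, page V is evicted.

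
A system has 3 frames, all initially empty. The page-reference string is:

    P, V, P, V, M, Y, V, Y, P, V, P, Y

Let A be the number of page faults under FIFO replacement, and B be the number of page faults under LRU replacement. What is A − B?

1

Under FIFO: F F . . F F . . F F . . → 6 faults.
Under LRU: F F . . F F . . F . . . → 5 faults.
A − B = 6 − 5 = 1.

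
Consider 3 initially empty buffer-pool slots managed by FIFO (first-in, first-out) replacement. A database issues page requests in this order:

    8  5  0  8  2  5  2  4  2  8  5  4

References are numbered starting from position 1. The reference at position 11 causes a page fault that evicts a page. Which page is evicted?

2

pos 1: 8: miss, frames (8)
pos 2: 5: miss, frames (8 5)
pos 3: 0: miss, frames (8 5 0)
pos 4: 8: hit
pos 5: 2: miss, evict 8, frames (5 0 2)
pos 6: 5: hit
pos 7: 2: hit
pos 8: 4: miss, evict 5, frames (0 2 4)
pos 9: 2: hit
pos 10: 8: miss, evict 0, frames (2 4 8)
pos 11: 5: miss, evict 2, frames (4 8 5)
At position 11, page 2 is evicted.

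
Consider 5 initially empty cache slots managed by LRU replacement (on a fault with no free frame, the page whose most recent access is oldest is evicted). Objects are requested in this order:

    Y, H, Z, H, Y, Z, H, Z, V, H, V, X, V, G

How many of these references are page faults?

Y → miss, frames [Y]
H → miss, frames [Y, H]
Z → miss, frames [Y, H, Z]
H → hit
Y → hit
Z → hit
H → hit
Z → hit
V → miss, frames [Y, H, Z, V]
H → hit
V → hit
X → miss, frames [Y, Z, H, V, X]
V → hit
G → miss, evict Y, frames [Z, H, X, V, G]
Page faults: 6.

6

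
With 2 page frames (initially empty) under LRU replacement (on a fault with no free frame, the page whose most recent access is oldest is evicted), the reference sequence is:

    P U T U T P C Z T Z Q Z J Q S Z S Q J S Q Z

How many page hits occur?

P -> fault, frames [P]
U -> fault, frames [P, U]
T -> fault, evict P, frames [U, T]
U -> hit
T -> hit
P -> fault, evict U, frames [T, P]
C -> fault, evict T, frames [P, C]
Z -> fault, evict P, frames [C, Z]
T -> fault, evict C, frames [Z, T]
Z -> hit
Q -> fault, evict T, frames [Z, Q]
Z -> hit
J -> fault, evict Q, frames [Z, J]
Q -> fault, evict Z, frames [J, Q]
S -> fault, evict J, frames [Q, S]
Z -> fault, evict Q, frames [S, Z]
S -> hit
Q -> fault, evict Z, frames [S, Q]
J -> fault, evict S, frames [Q, J]
S -> fault, evict Q, frames [J, S]
Q -> fault, evict J, frames [S, Q]
Z -> fault, evict S, frames [Q, Z]
Hits: 5.

5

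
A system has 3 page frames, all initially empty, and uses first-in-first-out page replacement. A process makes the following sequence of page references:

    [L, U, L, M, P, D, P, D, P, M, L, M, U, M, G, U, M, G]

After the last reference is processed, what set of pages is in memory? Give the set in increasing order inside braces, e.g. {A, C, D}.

{G, M, U}

L → fault, frames (L)
U → fault, frames (L U)
L → hit
M → fault, frames (L U M)
P → fault, evict L, frames (U M P)
D → fault, evict U, frames (M P D)
P → hit
D → hit
P → hit
M → hit
L → fault, evict M, frames (P D L)
M → fault, evict P, frames (D L M)
U → fault, evict D, frames (L M U)
M → hit
G → fault, evict L, frames (M U G)
U → hit
M → hit
G → hit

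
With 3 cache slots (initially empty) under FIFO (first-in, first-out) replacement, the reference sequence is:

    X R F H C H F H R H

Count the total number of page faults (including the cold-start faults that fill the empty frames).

X: miss, frames [X]
R: miss, frames [X, R]
F: miss, frames [X, R, F]
H: miss, evict X, frames [R, F, H]
C: miss, evict R, frames [F, H, C]
H: hit
F: hit
H: hit
R: miss, evict F, frames [H, C, R]
H: hit
Page faults: 6.

6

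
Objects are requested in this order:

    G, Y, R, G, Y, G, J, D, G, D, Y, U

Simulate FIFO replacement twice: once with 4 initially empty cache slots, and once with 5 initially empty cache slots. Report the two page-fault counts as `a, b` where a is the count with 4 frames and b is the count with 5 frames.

4 frames: F F F . . . F F F . F F → 8 faults.
5 frames: F F F . . . F F . . . F → 6 faults.
6 < 8: adding a frame reduced faults, as is typical.

8, 6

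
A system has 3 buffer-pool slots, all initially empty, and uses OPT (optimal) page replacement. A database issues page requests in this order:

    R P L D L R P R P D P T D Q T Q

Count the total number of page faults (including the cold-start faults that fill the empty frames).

7

R → fault, frames (R)
P → fault, frames (R P)
L → fault, frames (R P L)
D → fault, evict P, frames (R L D)
L → hit
R → hit
P → fault, evict L, frames (R D P)
R → hit
P → hit
D → hit
P → hit
T → fault, evict P, frames (R D T)
D → hit
Q → fault, evict D, frames (R T Q)
T → hit
Q → hit
Page faults: 7.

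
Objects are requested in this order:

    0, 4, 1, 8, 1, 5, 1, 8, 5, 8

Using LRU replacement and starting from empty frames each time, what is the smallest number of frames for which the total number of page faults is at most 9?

f=1: 10 faults
f=2: 7 faults
f=3: 5 faults
f=4: 5 faults
f=5: 5 faults
Smallest f with faults ≤ 9 is 2.

2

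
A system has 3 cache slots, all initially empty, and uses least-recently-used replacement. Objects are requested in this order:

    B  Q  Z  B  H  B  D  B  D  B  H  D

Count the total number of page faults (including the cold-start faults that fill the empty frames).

5

B → miss, frames {B}
Q → miss, frames {B,Q}
Z → miss, frames {B,Q,Z}
B → hit
H → miss, evict Q, frames {Z,B,H}
B → hit
D → miss, evict Z, frames {H,B,D}
B → hit
D → hit
B → hit
H → hit
D → hit
Page faults: 5.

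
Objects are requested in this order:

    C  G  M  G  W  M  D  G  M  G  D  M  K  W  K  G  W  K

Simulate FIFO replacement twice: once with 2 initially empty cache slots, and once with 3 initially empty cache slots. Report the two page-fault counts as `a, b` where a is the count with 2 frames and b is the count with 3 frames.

2 frames: F F F . F . F F F . F . F F . F . F → 12 faults.
3 frames: F F F . F . F F F . . . F F . F . . → 10 faults.
10 < 12: adding a frame reduced faults, as is typical.

12, 10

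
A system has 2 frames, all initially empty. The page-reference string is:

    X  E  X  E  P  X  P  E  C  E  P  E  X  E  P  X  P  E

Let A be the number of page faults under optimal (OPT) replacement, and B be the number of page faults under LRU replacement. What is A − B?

-2

Under OPT: F F . . F . . F F . F . F . F . . F → 9 faults.
Under LRU: F F . . F F . F F . F . F . F F . F → 11 faults.
A − B = 9 − 11 = -2.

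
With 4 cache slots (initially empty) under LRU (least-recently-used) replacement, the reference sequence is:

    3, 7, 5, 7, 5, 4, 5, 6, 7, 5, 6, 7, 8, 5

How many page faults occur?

6

3 -> fault, frames [3]
7 -> fault, frames [3, 7]
5 -> fault, frames [3, 7, 5]
7 -> hit
5 -> hit
4 -> fault, frames [3, 7, 5, 4]
5 -> hit
6 -> fault, evict 3, frames [7, 4, 5, 6]
7 -> hit
5 -> hit
6 -> hit
7 -> hit
8 -> fault, evict 4, frames [5, 6, 7, 8]
5 -> hit
Page faults: 6.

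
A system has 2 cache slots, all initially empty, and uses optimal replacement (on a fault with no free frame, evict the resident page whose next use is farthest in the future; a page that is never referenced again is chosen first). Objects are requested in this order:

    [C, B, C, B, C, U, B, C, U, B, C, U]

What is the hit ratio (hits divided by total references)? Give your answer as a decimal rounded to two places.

C: miss, frames [C]
B: miss, frames [C, B]
C: hit
B: hit
C: hit
U: miss, evict C, frames [B, U]
B: hit
C: miss, evict B, frames [U, C]
U: hit
B: miss, evict U, frames [C, B]
C: hit
U: miss, evict B, frames [C, U]
Hits: 6 of 12 references → 6/12 = 0.5000.

0.50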